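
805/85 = 9 + 8/17 = 9.47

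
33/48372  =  11/16124  =  0.00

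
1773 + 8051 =9824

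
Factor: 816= 2^4*3^1*17^1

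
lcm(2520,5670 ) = 22680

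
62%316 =62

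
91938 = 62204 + 29734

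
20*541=10820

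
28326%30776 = 28326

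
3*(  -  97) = -291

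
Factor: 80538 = 2^1*3^1* 31^1 * 433^1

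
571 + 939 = 1510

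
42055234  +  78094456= 120149690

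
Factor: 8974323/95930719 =3^2*439^(- 1)*218521^( - 1)*997147^1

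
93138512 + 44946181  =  138084693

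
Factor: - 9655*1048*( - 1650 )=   16695426000  =  2^4*3^1*5^3*11^1*131^1*1931^1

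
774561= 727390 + 47171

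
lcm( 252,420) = 1260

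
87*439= 38193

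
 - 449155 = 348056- 797211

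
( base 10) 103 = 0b1100111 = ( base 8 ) 147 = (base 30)3D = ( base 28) 3J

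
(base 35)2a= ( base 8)120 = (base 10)80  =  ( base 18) 48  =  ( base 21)3H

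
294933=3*98311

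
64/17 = 64/17  =  3.76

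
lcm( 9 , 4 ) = 36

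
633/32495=633/32495 = 0.02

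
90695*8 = 725560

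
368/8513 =368/8513 = 0.04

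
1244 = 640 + 604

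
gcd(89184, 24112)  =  16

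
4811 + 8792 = 13603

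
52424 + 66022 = 118446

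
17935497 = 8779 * 2043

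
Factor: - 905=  - 5^1*181^1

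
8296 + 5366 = 13662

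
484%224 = 36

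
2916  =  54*54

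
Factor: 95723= 95723^1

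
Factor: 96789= 3^1*7^1 * 11^1*419^1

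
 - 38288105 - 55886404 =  - 94174509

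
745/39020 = 149/7804 =0.02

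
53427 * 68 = 3633036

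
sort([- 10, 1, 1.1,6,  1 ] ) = [ - 10, 1, 1, 1.1, 6]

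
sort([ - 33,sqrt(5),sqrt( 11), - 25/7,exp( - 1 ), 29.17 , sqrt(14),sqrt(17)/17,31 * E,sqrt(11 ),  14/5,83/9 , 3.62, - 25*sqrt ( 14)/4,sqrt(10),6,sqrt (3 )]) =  [-33, - 25*sqrt( 14)/4,-25/7, sqrt(17 )/17,exp( -1) , sqrt(3),sqrt ( 5 ),14/5,sqrt(10),sqrt(11),sqrt(11),3.62,  sqrt( 14), 6,83/9,29.17,31*E]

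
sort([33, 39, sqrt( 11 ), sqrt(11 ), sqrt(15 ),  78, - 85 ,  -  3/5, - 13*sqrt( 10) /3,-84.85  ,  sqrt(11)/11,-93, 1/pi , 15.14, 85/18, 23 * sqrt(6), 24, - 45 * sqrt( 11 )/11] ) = [-93, - 85,  -  84.85 , - 13*sqrt(10) /3,-45*sqrt(11) /11, - 3/5, sqrt( 11)/11, 1/pi, sqrt( 11), sqrt( 11 ),sqrt(15),  85/18, 15.14, 24, 33, 39,23*sqrt(6), 78]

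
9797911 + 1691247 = 11489158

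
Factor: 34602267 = 3^1*7^1*1647727^1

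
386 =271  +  115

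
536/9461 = 536/9461 = 0.06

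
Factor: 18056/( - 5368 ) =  - 37/11 = - 11^( - 1 )*37^1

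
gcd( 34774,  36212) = 2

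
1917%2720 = 1917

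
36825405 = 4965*7417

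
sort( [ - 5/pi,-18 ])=[ - 18, - 5/pi] 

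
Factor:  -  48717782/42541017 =-2^1 * 3^(-1 )*367^1 * 2671^(-1)*5309^(-1)*66373^1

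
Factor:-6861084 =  - 2^2*3^1*23^1*24859^1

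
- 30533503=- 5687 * 5369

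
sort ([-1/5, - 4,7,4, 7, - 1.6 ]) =[ - 4, - 1.6, - 1/5, 4,7, 7 ]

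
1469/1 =1469= 1469.00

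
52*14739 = 766428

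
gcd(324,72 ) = 36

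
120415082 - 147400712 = -26985630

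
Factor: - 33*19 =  - 627 =- 3^1*11^1*19^1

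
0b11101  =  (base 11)27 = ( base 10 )29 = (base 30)t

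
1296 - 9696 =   -  8400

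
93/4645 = 93/4645 = 0.02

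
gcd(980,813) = 1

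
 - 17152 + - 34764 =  - 51916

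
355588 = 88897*4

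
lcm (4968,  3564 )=163944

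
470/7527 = 470/7527 = 0.06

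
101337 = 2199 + 99138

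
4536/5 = 907 + 1/5 = 907.20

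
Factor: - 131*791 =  - 7^1*113^1*131^1=- 103621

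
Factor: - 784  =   - 2^4 * 7^2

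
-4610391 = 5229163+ - 9839554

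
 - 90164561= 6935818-97100379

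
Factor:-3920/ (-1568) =5/2 = 2^( - 1)*5^1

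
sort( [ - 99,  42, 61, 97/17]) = [-99, 97/17,42,61]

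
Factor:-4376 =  - 2^3*547^1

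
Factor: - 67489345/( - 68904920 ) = 1928267/1968712 = 2^( - 3) * 11^1*43^( - 1) * 59^(-1) * 97^( - 1 ) * 307^1*571^1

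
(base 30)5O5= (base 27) 74e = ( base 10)5225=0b1010001101001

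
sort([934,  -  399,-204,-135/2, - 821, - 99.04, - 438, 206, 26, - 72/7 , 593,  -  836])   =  [-836 , - 821,- 438, - 399, - 204,  -  99.04,-135/2, - 72/7, 26, 206, 593, 934]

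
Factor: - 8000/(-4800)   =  3^( - 1 )*5^1= 5/3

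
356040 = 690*516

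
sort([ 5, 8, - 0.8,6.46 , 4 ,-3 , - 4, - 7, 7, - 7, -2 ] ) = [ - 7, - 7, - 4 ,  -  3, - 2,  -  0.8, 4, 5, 6.46, 7,  8 ] 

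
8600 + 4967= 13567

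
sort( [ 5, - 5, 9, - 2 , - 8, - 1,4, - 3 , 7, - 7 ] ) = [-8, - 7, - 5, - 3, - 2,-1, 4,5,7,9 ] 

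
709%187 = 148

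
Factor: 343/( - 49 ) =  - 7 = - 7^1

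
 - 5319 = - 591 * 9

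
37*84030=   3109110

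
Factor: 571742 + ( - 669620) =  - 2^1*3^1  *  11^1*1483^1  =  -  97878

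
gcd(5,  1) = 1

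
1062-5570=- 4508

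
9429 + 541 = 9970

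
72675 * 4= 290700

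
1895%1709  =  186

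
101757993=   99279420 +2478573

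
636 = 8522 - 7886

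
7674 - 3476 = 4198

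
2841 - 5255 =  - 2414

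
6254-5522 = 732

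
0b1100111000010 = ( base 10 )6594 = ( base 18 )1266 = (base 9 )10036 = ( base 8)14702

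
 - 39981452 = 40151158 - 80132610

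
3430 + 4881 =8311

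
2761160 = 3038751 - 277591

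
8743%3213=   2317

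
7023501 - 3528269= 3495232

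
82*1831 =150142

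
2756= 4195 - 1439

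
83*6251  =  518833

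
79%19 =3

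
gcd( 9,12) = 3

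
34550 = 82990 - 48440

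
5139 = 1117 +4022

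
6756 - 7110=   -  354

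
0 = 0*610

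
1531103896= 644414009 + 886689887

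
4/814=2/407 = 0.00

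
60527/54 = 60527/54 = 1120.87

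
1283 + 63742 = 65025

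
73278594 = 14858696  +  58419898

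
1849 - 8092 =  - 6243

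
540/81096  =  45/6758 = 0.01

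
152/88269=152/88269 = 0.00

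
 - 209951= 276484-486435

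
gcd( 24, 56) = 8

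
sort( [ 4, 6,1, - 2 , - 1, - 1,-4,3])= [ - 4,-2,-1, - 1,1,3 , 4, 6 ]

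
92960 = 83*1120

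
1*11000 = 11000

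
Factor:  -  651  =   - 3^1*7^1*31^1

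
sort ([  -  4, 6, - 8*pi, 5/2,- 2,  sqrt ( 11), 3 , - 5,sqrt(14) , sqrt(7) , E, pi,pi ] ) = [ - 8*pi,-5,- 4, - 2 , 5/2, sqrt( 7), E, 3, pi, pi,  sqrt( 11), sqrt ( 14),6] 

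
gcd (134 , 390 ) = 2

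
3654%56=14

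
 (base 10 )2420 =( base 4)211310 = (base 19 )6D7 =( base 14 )C4C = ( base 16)974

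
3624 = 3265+359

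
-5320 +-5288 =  - 10608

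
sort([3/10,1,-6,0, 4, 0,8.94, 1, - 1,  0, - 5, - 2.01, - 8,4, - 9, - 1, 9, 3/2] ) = [-9, - 8, - 6, - 5, - 2.01, - 1,  -  1,0,0,0, 3/10, 1, 1, 3/2, 4, 4,8.94, 9]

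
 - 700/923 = -1 + 223/923 = - 0.76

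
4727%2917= 1810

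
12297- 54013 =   -  41716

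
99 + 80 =179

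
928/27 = 928/27 = 34.37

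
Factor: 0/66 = 0^1 =0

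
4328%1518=1292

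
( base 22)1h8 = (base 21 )1k5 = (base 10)866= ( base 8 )1542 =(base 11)718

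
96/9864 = 4/411 = 0.01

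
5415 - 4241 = 1174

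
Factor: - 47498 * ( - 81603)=3875979294 = 2^1*3^2 * 11^1*17^1*127^1*9067^1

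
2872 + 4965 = 7837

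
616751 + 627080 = 1243831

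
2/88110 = 1/44055 =0.00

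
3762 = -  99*(- 38 ) 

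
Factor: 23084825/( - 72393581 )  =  - 5^2*13^(-1) * 23^(- 1 )*263^1*3511^1*242119^( - 1 )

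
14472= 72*201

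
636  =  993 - 357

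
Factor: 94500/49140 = 5^2 * 13^( - 1)=25/13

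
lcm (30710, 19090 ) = 706330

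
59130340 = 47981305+11149035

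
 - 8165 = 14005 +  - 22170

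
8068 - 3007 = 5061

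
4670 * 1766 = 8247220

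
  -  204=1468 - 1672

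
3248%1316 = 616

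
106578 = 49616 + 56962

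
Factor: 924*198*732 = 133920864  =  2^5 *3^4*7^1*11^2*61^1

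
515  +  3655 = 4170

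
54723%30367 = 24356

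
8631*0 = 0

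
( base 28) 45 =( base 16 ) 75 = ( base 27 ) 49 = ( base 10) 117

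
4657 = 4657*1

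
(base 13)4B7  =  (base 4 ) 30322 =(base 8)1472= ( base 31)qk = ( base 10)826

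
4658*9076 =42276008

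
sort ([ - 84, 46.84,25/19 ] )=[ - 84, 25/19,46.84]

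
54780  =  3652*15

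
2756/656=4+33/164 = 4.20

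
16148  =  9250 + 6898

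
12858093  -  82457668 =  - 69599575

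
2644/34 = 1322/17 =77.76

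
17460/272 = 4365/68 = 64.19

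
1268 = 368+900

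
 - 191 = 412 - 603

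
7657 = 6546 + 1111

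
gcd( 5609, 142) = 71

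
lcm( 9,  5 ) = 45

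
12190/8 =1523  +  3/4 =1523.75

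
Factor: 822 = 2^1*3^1*137^1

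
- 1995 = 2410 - 4405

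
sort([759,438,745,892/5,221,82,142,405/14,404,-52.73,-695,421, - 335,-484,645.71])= [ - 695 , - 484,-335,-52.73,405/14, 82, 142 , 892/5,221, 404,421 , 438,645.71,745, 759 ] 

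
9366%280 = 126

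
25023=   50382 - 25359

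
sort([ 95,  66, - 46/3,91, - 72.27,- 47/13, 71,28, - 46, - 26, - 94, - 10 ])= [  -  94,  -  72.27,  -  46, - 26, - 46/3, - 10, - 47/13, 28,66 , 71,91, 95 ]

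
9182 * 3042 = 27931644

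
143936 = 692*208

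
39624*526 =20842224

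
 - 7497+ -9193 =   -  16690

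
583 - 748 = - 165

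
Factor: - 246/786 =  - 41/131 = - 41^1*131^( - 1)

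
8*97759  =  782072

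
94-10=84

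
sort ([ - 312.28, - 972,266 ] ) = [ - 972 , - 312.28,  266]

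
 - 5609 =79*( - 71)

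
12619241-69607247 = - 56988006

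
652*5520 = 3599040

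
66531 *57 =3792267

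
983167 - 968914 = 14253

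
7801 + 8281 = 16082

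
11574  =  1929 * 6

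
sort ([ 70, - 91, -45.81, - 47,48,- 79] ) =[ - 91, - 79 , - 47, - 45.81, 48 , 70]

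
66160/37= 66160/37  =  1788.11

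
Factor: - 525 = - 3^1*5^2*7^1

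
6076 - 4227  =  1849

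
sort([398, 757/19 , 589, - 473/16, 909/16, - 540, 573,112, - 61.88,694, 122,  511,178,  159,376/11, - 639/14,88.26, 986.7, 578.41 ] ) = [ - 540 , - 61.88, - 639/14 , - 473/16, 376/11, 757/19,909/16 , 88.26,112, 122, 159,  178 , 398,511, 573  ,  578.41,  589,694,986.7]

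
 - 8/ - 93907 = 8/93907 = 0.00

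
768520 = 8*96065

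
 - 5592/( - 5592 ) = 1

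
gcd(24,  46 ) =2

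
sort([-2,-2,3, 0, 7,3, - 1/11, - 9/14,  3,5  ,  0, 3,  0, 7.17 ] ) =[ - 2,-2,  -  9/14, - 1/11,0  ,  0,0 , 3,3, 3,  3,5,7,7.17 ] 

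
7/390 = 7/390= 0.02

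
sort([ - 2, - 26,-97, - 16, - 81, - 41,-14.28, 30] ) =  [ - 97, - 81, -41, -26, -16, - 14.28, - 2,30]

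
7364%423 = 173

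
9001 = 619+8382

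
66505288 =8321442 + 58183846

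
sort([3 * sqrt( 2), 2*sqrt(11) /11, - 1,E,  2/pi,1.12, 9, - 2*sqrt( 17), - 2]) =[ -2* sqrt( 17 ), - 2, - 1,2*sqrt (11 )/11, 2/pi,1.12, E,  3 *sqrt( 2 ), 9 ]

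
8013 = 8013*1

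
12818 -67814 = -54996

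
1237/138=1237/138=8.96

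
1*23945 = 23945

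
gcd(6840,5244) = 228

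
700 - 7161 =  - 6461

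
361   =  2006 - 1645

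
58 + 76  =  134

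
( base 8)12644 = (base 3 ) 21121012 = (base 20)dh0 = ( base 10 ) 5540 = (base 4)1112210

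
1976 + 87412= 89388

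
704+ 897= 1601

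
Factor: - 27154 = -2^1*13577^1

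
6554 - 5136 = 1418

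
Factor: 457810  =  2^1 *5^1*17^1*2693^1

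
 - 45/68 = - 45/68 = -  0.66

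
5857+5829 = 11686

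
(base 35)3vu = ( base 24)87E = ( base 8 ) 11266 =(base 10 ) 4790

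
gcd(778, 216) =2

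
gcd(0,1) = 1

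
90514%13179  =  11440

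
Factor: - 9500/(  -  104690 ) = 50/551 =2^1*5^2 *19^( - 1 )*29^( - 1) 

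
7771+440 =8211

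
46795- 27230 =19565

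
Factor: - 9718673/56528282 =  - 2^( - 1)*23^1*422551^1*28264141^(-1)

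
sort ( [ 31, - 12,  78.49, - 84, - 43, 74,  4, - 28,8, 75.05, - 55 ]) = [ - 84,  -  55, - 43, -28,- 12, 4,  8, 31,74,75.05, 78.49] 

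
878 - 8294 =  - 7416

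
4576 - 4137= 439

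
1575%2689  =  1575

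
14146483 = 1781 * 7943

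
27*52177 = 1408779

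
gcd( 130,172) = 2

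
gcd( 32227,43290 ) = 481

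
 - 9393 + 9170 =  - 223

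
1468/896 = 367/224  =  1.64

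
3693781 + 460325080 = 464018861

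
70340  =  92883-22543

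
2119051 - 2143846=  -24795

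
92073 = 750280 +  - 658207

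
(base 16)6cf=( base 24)30f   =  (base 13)a41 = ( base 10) 1743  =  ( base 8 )3317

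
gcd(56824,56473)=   1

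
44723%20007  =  4709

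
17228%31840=17228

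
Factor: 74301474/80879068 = 2^( - 1)*3^1*13^1 * 952583^1*20219767^( - 1) = 37150737/40439534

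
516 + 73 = 589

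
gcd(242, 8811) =11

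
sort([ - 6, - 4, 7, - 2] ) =[ - 6, - 4, - 2 , 7]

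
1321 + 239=1560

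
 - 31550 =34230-65780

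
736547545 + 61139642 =797687187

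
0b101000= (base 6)104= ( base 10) 40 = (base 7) 55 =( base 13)31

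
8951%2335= 1946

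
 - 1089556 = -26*41906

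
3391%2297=1094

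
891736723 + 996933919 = 1888670642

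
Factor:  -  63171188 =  - 2^2*15792797^1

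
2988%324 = 72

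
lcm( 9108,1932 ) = 63756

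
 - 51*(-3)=153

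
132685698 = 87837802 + 44847896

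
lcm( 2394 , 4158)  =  79002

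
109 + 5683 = 5792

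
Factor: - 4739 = - 7^1*677^1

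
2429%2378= 51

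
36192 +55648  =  91840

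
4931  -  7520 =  - 2589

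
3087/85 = 3087/85 = 36.32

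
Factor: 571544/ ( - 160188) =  - 2^1 * 3^( - 1)*7^( - 1 )*1907^ ( - 1 )*71443^1 = - 142886/40047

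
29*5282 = 153178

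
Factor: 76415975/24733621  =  5^2*11^( - 1 )*2248511^( - 1)*3056639^1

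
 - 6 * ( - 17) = 102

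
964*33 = 31812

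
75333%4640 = 1093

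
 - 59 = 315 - 374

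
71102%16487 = 5154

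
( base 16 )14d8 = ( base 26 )7n6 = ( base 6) 40412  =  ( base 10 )5336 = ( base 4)1103120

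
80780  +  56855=137635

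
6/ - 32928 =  - 1+5487/5488 = - 0.00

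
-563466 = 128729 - 692195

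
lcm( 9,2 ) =18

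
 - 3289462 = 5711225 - 9000687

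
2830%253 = 47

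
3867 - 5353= - 1486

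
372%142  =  88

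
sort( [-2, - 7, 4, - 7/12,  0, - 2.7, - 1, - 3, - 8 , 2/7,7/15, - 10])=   [ - 10 , - 8, - 7, - 3, - 2.7, - 2 , - 1, - 7/12,  0,2/7 , 7/15,4 ] 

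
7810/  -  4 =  - 3905/2= - 1952.50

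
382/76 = 191/38 =5.03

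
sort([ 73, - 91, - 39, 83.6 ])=[ - 91, - 39,73,83.6]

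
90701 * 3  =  272103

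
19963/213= 93 + 154/213 = 93.72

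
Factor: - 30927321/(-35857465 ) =3^2*5^(-1 )*7^( - 2 )*19^( - 1 )*971^1*3539^1*7703^(-1) 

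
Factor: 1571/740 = 2^( - 2 )*5^(  -  1)*37^ ( - 1) * 1571^1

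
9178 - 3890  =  5288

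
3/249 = 1/83 = 0.01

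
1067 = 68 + 999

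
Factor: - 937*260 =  - 2^2*5^1*13^1 * 937^1 = - 243620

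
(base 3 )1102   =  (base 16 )26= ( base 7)53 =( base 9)42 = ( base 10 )38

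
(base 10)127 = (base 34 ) 3P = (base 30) 47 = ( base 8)177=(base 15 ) 87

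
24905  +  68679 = 93584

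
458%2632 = 458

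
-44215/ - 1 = 44215/1 = 44215.00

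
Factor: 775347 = 3^1*258449^1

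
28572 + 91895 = 120467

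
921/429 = 2+21/143 = 2.15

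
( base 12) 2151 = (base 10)3661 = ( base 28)4il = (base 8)7115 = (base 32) 3ID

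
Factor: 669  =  3^1*223^1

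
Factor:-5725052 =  - 2^2*1431263^1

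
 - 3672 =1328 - 5000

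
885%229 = 198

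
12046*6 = 72276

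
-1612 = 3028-4640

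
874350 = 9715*90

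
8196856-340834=7856022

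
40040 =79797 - 39757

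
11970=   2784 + 9186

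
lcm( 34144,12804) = 102432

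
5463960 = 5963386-499426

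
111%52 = 7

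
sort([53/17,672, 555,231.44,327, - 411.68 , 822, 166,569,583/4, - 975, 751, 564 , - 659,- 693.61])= [ - 975 , - 693.61,-659, - 411.68, 53/17,583/4, 166,231.44, 327,  555 , 564, 569,672, 751,822]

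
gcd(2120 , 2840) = 40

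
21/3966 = 7/1322=0.01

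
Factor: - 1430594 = -2^1*11^1 *65027^1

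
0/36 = 0 = 0.00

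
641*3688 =2364008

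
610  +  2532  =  3142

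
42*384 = 16128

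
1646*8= 13168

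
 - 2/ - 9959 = 2/9959 = 0.00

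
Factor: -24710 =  - 2^1*5^1 *7^1 * 353^1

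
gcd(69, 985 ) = 1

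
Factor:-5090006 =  - 2^1*47^1 * 173^1*313^1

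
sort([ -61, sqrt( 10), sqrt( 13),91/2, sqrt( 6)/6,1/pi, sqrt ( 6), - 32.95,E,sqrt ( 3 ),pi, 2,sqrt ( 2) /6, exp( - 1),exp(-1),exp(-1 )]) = [  -  61, - 32.95, sqrt(2)/6, 1/pi, exp(-1),exp (  -  1), exp( - 1 ), sqrt (6)/6,sqrt( 3),2, sqrt( 6 ), E, pi, sqrt( 10),sqrt( 13),91/2 ]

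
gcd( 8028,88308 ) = 8028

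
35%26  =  9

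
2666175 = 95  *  28065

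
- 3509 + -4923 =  - 8432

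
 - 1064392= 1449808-2514200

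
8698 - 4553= 4145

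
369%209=160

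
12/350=6/175  =  0.03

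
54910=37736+17174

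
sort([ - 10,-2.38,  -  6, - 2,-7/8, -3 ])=[  -  10,  -  6, - 3, -2.38, -2, - 7/8] 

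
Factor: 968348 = 2^2*233^1 * 1039^1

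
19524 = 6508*3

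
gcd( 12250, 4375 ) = 875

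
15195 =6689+8506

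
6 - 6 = 0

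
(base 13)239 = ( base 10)386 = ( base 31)CE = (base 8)602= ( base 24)g2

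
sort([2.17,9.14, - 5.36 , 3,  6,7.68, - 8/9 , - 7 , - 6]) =[ - 7 , - 6 , - 5.36, - 8/9, 2.17,  3,6,7.68,  9.14 ]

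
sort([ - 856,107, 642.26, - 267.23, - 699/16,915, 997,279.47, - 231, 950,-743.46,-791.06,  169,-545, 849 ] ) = [  -  856 ,-791.06, - 743.46, - 545,-267.23, - 231, - 699/16, 107 , 169, 279.47 , 642.26,849 , 915, 950, 997] 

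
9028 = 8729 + 299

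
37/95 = 37/95 = 0.39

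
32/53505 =32/53505 = 0.00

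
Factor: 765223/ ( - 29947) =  - 29^1*26387^1 *29947^( - 1 ) 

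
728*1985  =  1445080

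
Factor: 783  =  3^3*29^1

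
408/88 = 4 + 7/11 = 4.64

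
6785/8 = 6785/8 = 848.12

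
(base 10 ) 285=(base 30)9f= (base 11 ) 23a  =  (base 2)100011101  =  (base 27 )af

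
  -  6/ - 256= 3/128 = 0.02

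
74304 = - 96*( - 774)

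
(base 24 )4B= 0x6B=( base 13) 83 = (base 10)107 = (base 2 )1101011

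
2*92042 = 184084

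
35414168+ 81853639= 117267807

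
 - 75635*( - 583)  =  44095205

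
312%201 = 111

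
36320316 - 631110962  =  - 594790646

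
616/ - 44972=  - 1 + 11089/11243 = - 0.01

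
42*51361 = 2157162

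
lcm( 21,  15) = 105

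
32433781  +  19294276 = 51728057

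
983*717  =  704811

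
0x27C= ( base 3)212120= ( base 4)21330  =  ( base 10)636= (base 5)10021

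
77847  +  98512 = 176359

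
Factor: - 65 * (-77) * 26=130130 = 2^1*5^1*7^1*11^1*13^2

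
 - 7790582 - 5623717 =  - 13414299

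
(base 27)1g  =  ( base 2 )101011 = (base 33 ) 1a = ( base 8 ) 53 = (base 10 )43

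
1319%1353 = 1319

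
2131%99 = 52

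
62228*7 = 435596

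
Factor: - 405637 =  - 17^1 * 107^1*223^1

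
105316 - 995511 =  - 890195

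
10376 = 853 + 9523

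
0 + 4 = 4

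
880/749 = 1 + 131/749 = 1.17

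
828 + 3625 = 4453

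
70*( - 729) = - 51030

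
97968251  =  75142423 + 22825828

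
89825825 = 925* 97109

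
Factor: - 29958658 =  - 2^1  *17^1*277^1*3181^1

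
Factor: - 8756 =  - 2^2 *11^1*199^1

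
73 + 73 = 146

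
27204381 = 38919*699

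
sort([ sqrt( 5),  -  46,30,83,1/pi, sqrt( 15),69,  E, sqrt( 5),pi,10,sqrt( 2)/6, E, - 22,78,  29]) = [ - 46, - 22,  sqrt( 2)/6,1/pi,sqrt( 5), sqrt( 5),E,E,pi,sqrt(15),10,29,30,69,  78 , 83] 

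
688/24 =86/3= 28.67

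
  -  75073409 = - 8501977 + -66571432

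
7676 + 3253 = 10929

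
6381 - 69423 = -63042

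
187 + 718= 905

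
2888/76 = 38 = 38.00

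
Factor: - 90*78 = -7020 = - 2^2*3^3*5^1  *  13^1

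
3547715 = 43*82505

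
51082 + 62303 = 113385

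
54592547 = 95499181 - 40906634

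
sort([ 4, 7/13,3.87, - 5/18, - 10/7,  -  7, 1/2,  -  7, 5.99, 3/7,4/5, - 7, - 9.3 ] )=[ - 9.3, - 7 , - 7, - 7, - 10/7,-5/18, 3/7 , 1/2, 7/13, 4/5,3.87,4,5.99]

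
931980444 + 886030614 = 1818011058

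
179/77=2  +  25/77 = 2.32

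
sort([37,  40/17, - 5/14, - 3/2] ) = [  -  3/2,-5/14,40/17, 37 ] 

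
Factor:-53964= - 2^2*3^2*1499^1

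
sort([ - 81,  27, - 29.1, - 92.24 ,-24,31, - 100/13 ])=[ - 92.24, - 81, - 29.1, - 24, - 100/13,27,31 ]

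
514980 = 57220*9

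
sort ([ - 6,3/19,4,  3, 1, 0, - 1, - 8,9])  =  [ - 8, - 6, - 1,0,3/19,1, 3,4 , 9 ]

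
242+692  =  934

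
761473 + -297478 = 463995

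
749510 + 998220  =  1747730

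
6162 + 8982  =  15144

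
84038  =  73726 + 10312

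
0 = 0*701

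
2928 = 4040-1112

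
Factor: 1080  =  2^3*3^3 * 5^1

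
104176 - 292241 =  - 188065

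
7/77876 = 7/77876 =0.00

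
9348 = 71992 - 62644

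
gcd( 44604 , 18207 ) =63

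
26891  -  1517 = 25374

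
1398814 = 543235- - 855579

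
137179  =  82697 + 54482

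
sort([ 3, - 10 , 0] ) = [ - 10,0 , 3 ] 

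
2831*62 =175522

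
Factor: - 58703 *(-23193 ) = 3^3*47^1*859^1 * 1249^1 = 1361498679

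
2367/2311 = 1  +  56/2311   =  1.02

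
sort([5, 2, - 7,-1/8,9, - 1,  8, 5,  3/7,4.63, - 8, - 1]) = [ - 8, - 7, - 1, - 1, - 1/8,3/7,2,4.63, 5, 5, 8, 9]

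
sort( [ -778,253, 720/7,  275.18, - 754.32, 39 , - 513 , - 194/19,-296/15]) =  [-778 , - 754.32,-513, - 296/15, - 194/19 , 39 , 720/7,253,275.18] 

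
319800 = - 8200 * ( - 39 ) 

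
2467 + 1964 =4431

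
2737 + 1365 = 4102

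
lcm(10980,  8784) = 43920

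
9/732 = 3/244=0.01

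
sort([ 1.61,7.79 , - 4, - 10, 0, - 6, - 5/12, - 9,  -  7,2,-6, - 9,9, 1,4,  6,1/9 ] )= [-10,  -  9,-9 , - 7, - 6,-6,-4, - 5/12,0, 1/9,1 , 1.61,2, 4,6,7.79,9 ] 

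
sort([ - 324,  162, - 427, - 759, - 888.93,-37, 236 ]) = [ - 888.93, - 759, - 427, -324, - 37,162,236 ]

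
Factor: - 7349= - 7349^1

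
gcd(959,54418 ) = 7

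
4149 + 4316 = 8465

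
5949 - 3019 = 2930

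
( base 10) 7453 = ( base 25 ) bn3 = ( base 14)2a05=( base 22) F8H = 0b1110100011101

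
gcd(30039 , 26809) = 323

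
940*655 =615700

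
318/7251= 106/2417  =  0.04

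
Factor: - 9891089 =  - 13^1*61^1*12473^1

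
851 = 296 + 555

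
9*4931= 44379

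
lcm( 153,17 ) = 153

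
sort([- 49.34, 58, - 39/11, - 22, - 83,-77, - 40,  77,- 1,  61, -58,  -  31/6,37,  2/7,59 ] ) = [- 83, - 77,-58,  -  49.34, - 40, - 22, - 31/6,-39/11,- 1 , 2/7, 37, 58,  59, 61,77] 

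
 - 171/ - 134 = 171/134 = 1.28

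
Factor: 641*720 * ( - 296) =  - 2^7*3^2 * 5^1*37^1 * 641^1 = -136609920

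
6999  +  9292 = 16291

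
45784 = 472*97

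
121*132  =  15972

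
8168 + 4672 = 12840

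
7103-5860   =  1243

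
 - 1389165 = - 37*37545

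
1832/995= 1 + 837/995 = 1.84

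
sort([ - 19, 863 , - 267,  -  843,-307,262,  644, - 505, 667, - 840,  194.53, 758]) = [- 843,-840,-505,-307, - 267, - 19,194.53, 262, 644, 667,  758, 863]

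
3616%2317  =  1299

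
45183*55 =2485065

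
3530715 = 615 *5741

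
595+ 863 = 1458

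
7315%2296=427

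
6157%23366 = 6157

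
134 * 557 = 74638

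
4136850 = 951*4350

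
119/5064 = 119/5064  =  0.02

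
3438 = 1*3438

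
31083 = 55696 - 24613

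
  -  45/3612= -1 +1189/1204 = - 0.01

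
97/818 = 97/818 = 0.12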